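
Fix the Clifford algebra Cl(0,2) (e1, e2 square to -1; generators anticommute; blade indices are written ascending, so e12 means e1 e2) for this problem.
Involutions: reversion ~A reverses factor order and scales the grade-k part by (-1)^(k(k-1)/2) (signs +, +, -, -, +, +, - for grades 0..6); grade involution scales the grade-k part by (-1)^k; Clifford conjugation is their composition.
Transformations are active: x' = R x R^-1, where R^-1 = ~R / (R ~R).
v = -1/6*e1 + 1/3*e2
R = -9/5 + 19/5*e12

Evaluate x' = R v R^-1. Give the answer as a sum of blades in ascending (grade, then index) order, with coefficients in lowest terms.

~R = -9/5 - 19/5*e12, and R ~R = 442/25, so R^-1 = ~R / (442/25).
R v = -29/30*e1 - 37/30*e2
Answer: 241/663*e1 - 109/1326*e2


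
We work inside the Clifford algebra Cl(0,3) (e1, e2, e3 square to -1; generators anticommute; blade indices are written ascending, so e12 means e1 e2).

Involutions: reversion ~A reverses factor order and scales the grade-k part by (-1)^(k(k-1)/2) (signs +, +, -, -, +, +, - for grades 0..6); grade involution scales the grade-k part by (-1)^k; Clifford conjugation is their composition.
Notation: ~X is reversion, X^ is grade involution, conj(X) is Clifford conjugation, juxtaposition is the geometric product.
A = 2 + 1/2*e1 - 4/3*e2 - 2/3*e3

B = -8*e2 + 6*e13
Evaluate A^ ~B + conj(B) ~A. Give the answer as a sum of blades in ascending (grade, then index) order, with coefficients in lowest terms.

first term: 32/3 - 4*e1 - 16*e2 - 3*e3 + 4*e12 - 12*e13 + 16/3*e23 + 8*e123
second term: 32/3 - 4*e1 + 16*e2 - 3*e3 - 4*e12 - 12*e13 - 16/3*e23 - 8*e123
Answer: 64/3 - 8*e1 - 6*e3 - 24*e13


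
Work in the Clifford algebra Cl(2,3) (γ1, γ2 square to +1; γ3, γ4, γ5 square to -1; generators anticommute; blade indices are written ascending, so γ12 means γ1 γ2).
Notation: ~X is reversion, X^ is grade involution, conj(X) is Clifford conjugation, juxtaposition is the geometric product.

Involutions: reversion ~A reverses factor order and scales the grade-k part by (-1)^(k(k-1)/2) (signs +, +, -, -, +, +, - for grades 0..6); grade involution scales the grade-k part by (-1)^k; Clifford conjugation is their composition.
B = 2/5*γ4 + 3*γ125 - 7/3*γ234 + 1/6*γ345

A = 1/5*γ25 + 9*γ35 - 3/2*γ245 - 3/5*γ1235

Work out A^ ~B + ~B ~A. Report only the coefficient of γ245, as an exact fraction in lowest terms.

first term: -3/5*γ1 + 9/5*γ3 - 3/2*γ4 - 9/2*γ14 + 1/4*γ23 + 3/5*γ25 + 7/2*γ35 + 27*γ123 + 1/10*γ124 + 7/5*γ145 + 1/30*γ234 - 527/25*γ245 - 61/15*γ345 + 6/25*γ12345
second term: 3/5*γ1 - 9/5*γ3 + 3/2*γ4 + 9/2*γ14 - 1/4*γ23 + 3/5*γ25 - 7/2*γ35 + 27*γ123 + 1/10*γ124 + 7/5*γ145 + 1/30*γ234 - 523/25*γ245 + 47/15*γ345 + 6/25*γ12345
Answer: -42


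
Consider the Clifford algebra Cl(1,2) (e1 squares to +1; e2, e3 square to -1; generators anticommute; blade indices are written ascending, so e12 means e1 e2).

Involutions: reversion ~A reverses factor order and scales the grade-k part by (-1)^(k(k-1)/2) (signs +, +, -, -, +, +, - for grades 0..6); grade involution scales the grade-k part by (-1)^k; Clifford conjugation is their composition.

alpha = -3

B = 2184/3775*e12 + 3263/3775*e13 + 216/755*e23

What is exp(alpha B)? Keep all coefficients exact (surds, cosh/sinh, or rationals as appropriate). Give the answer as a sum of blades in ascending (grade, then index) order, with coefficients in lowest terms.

B^2 term by term: the squares give (2184/3775)^2*(e12)^2 + (3263/3775)^2*(e13)^2 + (216/755)^2*(e23)^2 = 4769856/14250625*(+1) + 10647169/14250625*(+1) + 46656/570025*(-1) = 1 (each basis 2-blade squares to minus the product of its generators' squares); cross terms between blades sharing an index anticommute and cancel. So B^2 = 1.
B^2 = 1 — the positive square puts this in the hyperbolic regime; l = 1, alpha*l = -3, so exp(alpha B) = cosh(-3) + (sinh(-3)/1)*B = cosh(3) + (-sinh(3))*B.
Answer: cosh(3) - 2184*sinh(3)/3775*e12 - 3263*sinh(3)/3775*e13 - 216*sinh(3)/755*e23


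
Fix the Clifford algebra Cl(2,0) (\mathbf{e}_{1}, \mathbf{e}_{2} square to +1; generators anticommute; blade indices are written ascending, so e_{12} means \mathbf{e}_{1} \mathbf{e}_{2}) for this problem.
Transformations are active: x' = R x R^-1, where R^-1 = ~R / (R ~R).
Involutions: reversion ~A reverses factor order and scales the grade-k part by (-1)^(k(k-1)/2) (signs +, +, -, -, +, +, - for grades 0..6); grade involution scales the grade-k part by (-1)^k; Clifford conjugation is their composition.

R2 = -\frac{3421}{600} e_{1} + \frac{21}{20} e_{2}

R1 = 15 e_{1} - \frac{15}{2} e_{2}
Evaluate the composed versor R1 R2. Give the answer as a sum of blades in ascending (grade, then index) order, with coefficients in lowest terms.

Distribute over the terms of R1 (each basis-blade product reordered to ascending indices, repeated generators contracted through their squares):
(15 e_{1}) R2 = -\frac{3421}{40} + \frac{63}{4} e_{12}
(-\frac{15}{2} e_{2}) R2 = -\frac{63}{8} - \frac{3421}{80} e_{12}
Summing the partial products and collecting blades:
Answer: -\frac{467}{5} - \frac{2161}{80} e_{12}


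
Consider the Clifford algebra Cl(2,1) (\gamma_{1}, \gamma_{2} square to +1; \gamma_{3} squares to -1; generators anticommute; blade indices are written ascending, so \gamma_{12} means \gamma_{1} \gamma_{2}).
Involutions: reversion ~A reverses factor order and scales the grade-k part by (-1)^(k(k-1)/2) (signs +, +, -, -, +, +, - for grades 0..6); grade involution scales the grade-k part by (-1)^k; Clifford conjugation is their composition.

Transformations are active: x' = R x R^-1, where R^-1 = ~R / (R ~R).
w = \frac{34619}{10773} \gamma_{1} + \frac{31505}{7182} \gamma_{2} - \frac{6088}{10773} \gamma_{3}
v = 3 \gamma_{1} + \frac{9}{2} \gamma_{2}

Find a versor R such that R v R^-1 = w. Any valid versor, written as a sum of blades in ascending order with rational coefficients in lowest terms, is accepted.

Take R = v + w = \frac{66938}{10773} \gamma_{1} + \frac{31912}{3591} \gamma_{2} - \frac{6088}{10773} \gamma_{3}. Because q(v) = q(w) = \frac{117}{4}, conjugation by R sends v exactly to w.
Answer: \frac{66938}{10773} \gamma_{1} + \frac{31912}{3591} \gamma_{2} - \frac{6088}{10773} \gamma_{3}


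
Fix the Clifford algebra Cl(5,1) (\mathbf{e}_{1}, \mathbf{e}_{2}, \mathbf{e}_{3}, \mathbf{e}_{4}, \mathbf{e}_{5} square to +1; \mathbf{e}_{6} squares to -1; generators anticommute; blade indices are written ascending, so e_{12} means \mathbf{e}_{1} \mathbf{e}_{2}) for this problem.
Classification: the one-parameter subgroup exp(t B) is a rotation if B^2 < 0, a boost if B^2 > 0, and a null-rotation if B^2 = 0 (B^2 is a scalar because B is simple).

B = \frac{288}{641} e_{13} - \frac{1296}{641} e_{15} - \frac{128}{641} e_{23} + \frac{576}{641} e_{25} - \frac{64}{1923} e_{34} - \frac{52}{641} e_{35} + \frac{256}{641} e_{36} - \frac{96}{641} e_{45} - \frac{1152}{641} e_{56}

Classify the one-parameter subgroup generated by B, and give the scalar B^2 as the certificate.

B^2 term by term: the squares give (\frac{288}{641})^2*(e_{13})^2 + (-\frac{1296}{641})^2*(e_{15})^2 + (-\frac{128}{641})^2*(e_{23})^2 + (\frac{576}{641})^2*(e_{25})^2 + (-\frac{64}{1923})^2*(e_{34})^2 + (-\frac{52}{641})^2*(e_{35})^2 + (\frac{256}{641})^2*(e_{36})^2 + (-\frac{96}{641})^2*(e_{45})^2 + (-\frac{1152}{641})^2*(e_{56})^2 = \frac{82944}{410881}*(-1) + \frac{1679616}{410881}*(-1) + \frac{16384}{410881}*(-1) + \frac{331776}{410881}*(-1) + \frac{4096}{3697929}*(-1) + \frac{2704}{410881}*(-1) + \frac{65536}{410881}*(+1) + \frac{9216}{410881}*(-1) + \frac{1327104}{410881}*(+1) = -\frac{16}{9} (each basis 2-blade squares to minus the product of its generators' squares); cross terms between blades sharing an index anticommute and cancel; the commuting (index-disjoint) pairs give grade-4 terms 2*c*c'*(blade product), which cancel blade by blade — e_{1235}: -\frac{331776}{410881} + \frac{331776}{410881} = 0; e_{1345}: -\frac{55296}{410881} + \frac{55296}{410881} = 0; e_{1356}: -\frac{663552}{410881} + \frac{663552}{410881} = 0; e_{2345}: \frac{24576}{410881} - \frac{24576}{410881} = 0; e_{2356}: \frac{294912}{410881} - \frac{294912}{410881} = 0; e_{3456}: \frac{49152}{410881} - \frac{49152}{410881} = 0 — confirming B is simple. So B^2 = -\frac{16}{9}.
Answer: rotation, certificate B^2 = -\frac{16}{9}. Note: conjugating B changes its blade decomposition but never the scalar B^2 = -\frac{16}{9}, whose sign settles the classification.


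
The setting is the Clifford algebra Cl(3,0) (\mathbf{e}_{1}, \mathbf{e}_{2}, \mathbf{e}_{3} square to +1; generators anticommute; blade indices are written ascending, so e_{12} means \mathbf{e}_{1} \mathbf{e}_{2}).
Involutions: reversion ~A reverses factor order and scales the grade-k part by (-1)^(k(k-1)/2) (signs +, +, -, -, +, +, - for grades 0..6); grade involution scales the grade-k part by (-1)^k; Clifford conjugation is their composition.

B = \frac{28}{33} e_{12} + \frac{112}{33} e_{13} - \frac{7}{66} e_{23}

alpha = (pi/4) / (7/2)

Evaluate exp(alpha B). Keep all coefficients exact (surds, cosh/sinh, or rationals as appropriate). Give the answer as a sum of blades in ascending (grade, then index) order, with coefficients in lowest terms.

B^2 term by term: the squares give (\frac{28}{33})^2*(e_{12})^2 + (\frac{112}{33})^2*(e_{13})^2 + (-\frac{7}{66})^2*(e_{23})^2 = \frac{784}{1089}*(-1) + \frac{12544}{1089}*(-1) + \frac{49}{4356}*(-1) = -\frac{49}{4} (each basis 2-blade squares to minus the product of its generators' squares); cross terms between blades sharing an index anticommute and cancel. So B^2 = -\frac{49}{4}.
B^2 = -\frac{49}{4} — B^2 < 0, so the exponential closes trigonometrically: l = \frac{7}{2}, alpha*l = \frac{\pi}{4}, so exp(alpha B) = cos(\frac{\pi}{4}) + (sin(\frac{\pi}{4})/(\frac{7}{2}))*B = \frac{\sqrt{2}}{2} + (\frac{\sqrt{2}}{7})*B.
Answer: \frac{\sqrt{2}}{2} + \frac{4 \sqrt{2}}{33} e_{12} + \frac{16 \sqrt{2}}{33} e_{13} - \frac{\sqrt{2}}{66} e_{23}


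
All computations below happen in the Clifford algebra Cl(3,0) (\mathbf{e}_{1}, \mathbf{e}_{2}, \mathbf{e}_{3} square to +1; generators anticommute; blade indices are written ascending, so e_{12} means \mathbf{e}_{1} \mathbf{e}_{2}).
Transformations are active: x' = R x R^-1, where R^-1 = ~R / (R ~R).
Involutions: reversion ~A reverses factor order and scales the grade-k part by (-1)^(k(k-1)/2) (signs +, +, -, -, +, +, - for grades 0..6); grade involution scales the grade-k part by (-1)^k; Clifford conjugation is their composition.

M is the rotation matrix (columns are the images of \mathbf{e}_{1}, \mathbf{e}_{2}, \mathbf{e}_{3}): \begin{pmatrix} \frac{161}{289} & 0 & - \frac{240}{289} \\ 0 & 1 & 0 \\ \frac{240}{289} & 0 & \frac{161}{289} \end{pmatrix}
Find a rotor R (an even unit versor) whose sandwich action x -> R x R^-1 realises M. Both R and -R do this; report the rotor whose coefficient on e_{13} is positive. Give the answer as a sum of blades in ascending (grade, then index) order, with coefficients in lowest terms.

Method: write R = a + b12*e_{12} + b13*e_{13} + b23*e_{23} with a^2 + b12^2 + b13^2 + b23^2 = 1 (so R^-1 = ~R). Expanding the columns R e_j ~R gives tr M = 4a^2 - 1 and, from the antisymmetric part, M21 - M12 = -4a*b12, M13 - M31 = 4a*b13, M32 - M23 = -4a*b23.
Here tr M = \frac{611}{289}, so a^2 = (1 + tr M)/4 = \frac{225}{289} and a = ±\frac{15}{17}. Taking a = \frac{15}{17}: M21 - M12 = 0, M13 - M31 = -\frac{480}{289}, M32 - M23 = 0, giving b12 = 0, b13 = -\frac{8}{17}, b23 = 0, i.e. R = \frac{15}{17} - \frac{8}{17} e_{13}.
Its e_{13} coefficient is negative, so report the other preimage -R.
Answer: -\frac{15}{17} + \frac{8}{17} e_{13}. Key observation: the double cover Spin(3) -> SO(3) sends R and -R to the same matrix (trace \frac{611}{289} here), so the stated sign of the e_{13} coefficient is what selects one sheet.


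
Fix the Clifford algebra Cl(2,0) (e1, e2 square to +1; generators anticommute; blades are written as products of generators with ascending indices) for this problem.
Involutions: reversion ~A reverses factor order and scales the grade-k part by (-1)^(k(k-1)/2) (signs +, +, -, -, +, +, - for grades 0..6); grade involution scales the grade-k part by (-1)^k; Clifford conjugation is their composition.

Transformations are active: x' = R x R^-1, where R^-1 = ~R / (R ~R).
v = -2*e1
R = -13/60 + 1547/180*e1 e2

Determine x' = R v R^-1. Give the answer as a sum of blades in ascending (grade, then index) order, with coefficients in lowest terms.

~R = -13/60 - 1547/180*e1 e2, and R ~R = 239473/3240, so R^-1 = ~R / (239473/3240).
R v = 13/30*e1 + 1547/90*e2
Answer: 14152/7085*e1 - 714/7085*e2


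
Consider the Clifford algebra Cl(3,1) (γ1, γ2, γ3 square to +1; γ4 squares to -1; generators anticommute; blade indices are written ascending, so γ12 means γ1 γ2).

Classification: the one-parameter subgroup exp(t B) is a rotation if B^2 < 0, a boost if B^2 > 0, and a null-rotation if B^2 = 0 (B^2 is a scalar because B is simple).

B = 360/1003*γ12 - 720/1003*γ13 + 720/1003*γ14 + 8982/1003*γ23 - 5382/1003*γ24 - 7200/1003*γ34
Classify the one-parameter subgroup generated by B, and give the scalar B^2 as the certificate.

B^2 term by term: the squares give (360/1003)^2*(γ12)^2 + (-720/1003)^2*(γ13)^2 + (720/1003)^2*(γ14)^2 + (8982/1003)^2*(γ23)^2 + (-5382/1003)^2*(γ24)^2 + (-7200/1003)^2*(γ34)^2 = 129600/1006009*(-1) + 518400/1006009*(-1) + 518400/1006009*(+1) + 80676324/1006009*(-1) + 28965924/1006009*(+1) + 51840000/1006009*(+1) = 0 (each basis 2-blade squares to minus the product of its generators' squares); cross terms between blades sharing an index anticommute and cancel; the commuting (index-disjoint) pairs give grade-4 terms 2*c*c'*(blade product), which cancel blade by blade — γ1234: -5184000/1006009 - 7750080/1006009 + 12934080/1006009 = 0 — confirming B is simple. So B^2 = 0.
Answer: null-rotation, certificate B^2 = 0. Check the certificate: B^2 = 0, and that sign is decisive whatever form B takes.


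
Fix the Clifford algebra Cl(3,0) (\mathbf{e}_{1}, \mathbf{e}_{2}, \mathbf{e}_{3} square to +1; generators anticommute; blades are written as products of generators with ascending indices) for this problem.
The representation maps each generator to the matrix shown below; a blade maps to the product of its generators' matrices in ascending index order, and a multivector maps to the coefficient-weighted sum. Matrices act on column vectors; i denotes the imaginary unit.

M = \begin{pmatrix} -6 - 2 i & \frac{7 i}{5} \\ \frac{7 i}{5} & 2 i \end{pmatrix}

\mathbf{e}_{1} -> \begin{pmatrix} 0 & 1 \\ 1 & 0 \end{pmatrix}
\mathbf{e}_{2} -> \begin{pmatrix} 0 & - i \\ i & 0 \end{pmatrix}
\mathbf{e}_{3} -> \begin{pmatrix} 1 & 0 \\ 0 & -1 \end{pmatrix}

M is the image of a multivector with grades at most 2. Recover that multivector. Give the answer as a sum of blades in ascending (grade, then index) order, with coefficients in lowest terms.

Method: 1, rho(e_{1}), rho(e_{2}), rho(e_{3}) form a trace-orthogonal basis of the 2x2 complex matrices (tr(X Y) = 2 if X = Y, else 0), so M = m0*1 + m1*rho(e_{1}) + m2*rho(e_{2}) + m3*rho(e_{3}) with m0 = tr(M)/2 = -3, m1 = tr(M rho(e_{1}))/2 = \frac{7 i}{5}, m2 = tr(M rho(e_{2}))/2 = 0, m3 = tr(M rho(e_{3}))/2 = -3 - 2 i.
Multiplying table entries, the bivector images are rho(e_{1} e_{2}) = i*rho(e_{3}), rho(e_{1} e_{3}) = -i*rho(e_{2}), rho(e_{2} e_{3}) = i*rho(e_{1}); with real blade coefficients the real parts of m0..m3 are the coefficients of 1, e_{1}, e_{2}, e_{3} and the imaginary parts give the bivectors (e_{2} e_{3}: Im m1, e_{1} e_{3}: -Im m2, e_{1} e_{2}: Im m3).
Answer: -3 - 3 e_{3} - 2 e_{1} e_{2} + \frac{7}{5} e_{2} e_{3}


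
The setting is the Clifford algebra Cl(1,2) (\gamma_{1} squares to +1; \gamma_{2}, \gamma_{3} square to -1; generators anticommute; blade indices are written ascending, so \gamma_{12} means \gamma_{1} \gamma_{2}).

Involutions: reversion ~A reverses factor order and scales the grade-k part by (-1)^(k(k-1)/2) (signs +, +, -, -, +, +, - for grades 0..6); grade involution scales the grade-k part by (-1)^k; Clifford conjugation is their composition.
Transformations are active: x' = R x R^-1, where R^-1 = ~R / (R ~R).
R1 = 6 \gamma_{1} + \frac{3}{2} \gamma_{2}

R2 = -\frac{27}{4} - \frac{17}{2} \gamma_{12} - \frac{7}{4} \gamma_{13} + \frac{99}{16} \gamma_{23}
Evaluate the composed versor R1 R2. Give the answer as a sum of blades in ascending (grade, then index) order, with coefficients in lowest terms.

Distribute over the terms of R1 (each basis-blade product reordered to ascending indices, repeated generators contracted through their squares):
(6 \gamma_{1}) R2 = -\frac{81}{2} \gamma_{1} - 51 \gamma_{2} - \frac{21}{2} \gamma_{3} + \frac{297}{8} \gamma_{123}
(\frac{3}{2} \gamma_{2}) R2 = -\frac{51}{4} \gamma_{1} - \frac{81}{8} \gamma_{2} - \frac{297}{32} \gamma_{3} + \frac{21}{8} \gamma_{123}
Summing the partial products and collecting blades:
Answer: -\frac{213}{4} \gamma_{1} - \frac{489}{8} \gamma_{2} - \frac{633}{32} \gamma_{3} + \frac{159}{4} \gamma_{123}


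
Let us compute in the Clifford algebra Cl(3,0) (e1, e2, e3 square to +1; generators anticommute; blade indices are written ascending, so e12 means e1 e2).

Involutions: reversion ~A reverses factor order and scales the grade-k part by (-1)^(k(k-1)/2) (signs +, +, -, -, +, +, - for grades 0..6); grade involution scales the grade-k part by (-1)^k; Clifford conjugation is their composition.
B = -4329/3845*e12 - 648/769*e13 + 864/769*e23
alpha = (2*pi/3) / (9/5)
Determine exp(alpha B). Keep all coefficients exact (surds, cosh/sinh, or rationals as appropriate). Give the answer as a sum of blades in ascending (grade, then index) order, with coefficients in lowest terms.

B^2 term by term: the squares give (-4329/3845)^2*(e12)^2 + (-648/769)^2*(e13)^2 + (864/769)^2*(e23)^2 = 18740241/14784025*(-1) + 419904/591361*(-1) + 746496/591361*(-1) = -81/25 (each basis 2-blade squares to minus the product of its generators' squares); cross terms between blades sharing an index anticommute and cancel. So B^2 = -81/25.
B^2 = -81/25 — circular case — the even/odd split gives cos and sin: l = 9/5, alpha*l = 2*pi/3, so exp(alpha B) = cos(2*pi/3) + (sin(2*pi/3)/(9/5))*B = -1/2 + (5*sqrt(3)/18)*B.
Answer: -1/2 - 481*sqrt(3)/1538*e12 - 180*sqrt(3)/769*e13 + 240*sqrt(3)/769*e23


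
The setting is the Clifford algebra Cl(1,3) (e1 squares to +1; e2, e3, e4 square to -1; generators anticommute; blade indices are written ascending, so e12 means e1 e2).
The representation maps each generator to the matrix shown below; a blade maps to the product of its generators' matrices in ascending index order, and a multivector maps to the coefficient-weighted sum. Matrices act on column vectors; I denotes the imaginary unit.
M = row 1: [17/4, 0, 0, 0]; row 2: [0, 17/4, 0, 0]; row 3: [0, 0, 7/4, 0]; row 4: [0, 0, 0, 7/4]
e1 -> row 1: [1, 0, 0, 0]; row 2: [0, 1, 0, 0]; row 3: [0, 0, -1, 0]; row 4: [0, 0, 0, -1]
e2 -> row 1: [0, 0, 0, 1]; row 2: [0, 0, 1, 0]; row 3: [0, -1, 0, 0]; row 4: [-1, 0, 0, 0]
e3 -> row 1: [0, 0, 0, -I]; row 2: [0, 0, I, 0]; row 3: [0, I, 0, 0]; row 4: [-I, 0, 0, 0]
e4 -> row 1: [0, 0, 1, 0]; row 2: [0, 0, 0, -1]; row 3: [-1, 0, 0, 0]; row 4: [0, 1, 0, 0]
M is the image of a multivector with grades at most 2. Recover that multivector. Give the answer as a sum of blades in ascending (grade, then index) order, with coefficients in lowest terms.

Method: the blade images are trace-orthogonal — tr(rho(e_A) rho(e_B)^-1) = 4 if A = B and 0 otherwise — and rho(e_A)^-1 = (e_A)^2 * rho(e_A) with (e_A)^2 = +1 or -1, so the coefficient of e_A in the preimage is (e_A)^2 * tr(M rho(e_A))/4.
Nonzero projections over blades of grade <= 2: 1: (1)^2 = +1, tr(M 1) = 12, coefficient 3; e1: (e1)^2 = +1, tr(M rho(e1)) = 5, coefficient 5/4. Every other blade of grade <= 2 projects to 0.
Answer: 3 + 5/4*e1


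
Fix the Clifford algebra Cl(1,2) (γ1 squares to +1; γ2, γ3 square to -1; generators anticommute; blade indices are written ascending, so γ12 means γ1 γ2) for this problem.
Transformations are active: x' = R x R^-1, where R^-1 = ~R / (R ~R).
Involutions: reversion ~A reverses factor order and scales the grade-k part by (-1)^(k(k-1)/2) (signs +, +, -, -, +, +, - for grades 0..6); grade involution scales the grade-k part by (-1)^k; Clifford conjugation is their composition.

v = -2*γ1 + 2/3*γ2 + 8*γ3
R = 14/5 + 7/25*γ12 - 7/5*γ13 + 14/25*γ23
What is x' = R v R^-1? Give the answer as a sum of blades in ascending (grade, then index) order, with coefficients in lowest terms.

~R = 14/5 - 7/25*γ12 + 7/5*γ13 - 14/25*γ23, and R ~R = 3822/625, so R^-1 = ~R / (3822/625).
R v = 406/75*γ1 - 154/75*γ2 + 1498/75*γ3 + 154/75*γ123
Answer: 22/3*γ1 - 136/39*γ2 + 394/39*γ3


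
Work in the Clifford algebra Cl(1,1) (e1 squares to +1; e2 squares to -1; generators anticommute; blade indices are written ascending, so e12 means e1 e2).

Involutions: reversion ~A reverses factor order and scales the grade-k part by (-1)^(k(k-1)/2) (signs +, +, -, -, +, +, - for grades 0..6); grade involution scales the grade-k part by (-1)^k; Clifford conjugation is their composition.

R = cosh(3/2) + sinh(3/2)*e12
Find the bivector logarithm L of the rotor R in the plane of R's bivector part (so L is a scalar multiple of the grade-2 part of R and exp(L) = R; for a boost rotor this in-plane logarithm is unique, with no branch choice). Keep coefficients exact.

The scalar part of R is cosh(3/2), giving the rapidity magnitude (cosh is even); the bivector part supplies orientation, its quotient by sinh of the rapidity is the plane, and L = rapidity * plane — unique in that plane, since flipping both signs leaves L unchanged.
Concretely: cosh(rapidity) = cosh(3/2) gives rapidity = ±3/2, and since rapidity/sinh(rapidity) is even the sign is immaterial: L = (rapidity/sinh(rapidity)) * <R>_2 = (3/(2*sinh(3/2))) * <R>_2.
Answer: 3/2*e12


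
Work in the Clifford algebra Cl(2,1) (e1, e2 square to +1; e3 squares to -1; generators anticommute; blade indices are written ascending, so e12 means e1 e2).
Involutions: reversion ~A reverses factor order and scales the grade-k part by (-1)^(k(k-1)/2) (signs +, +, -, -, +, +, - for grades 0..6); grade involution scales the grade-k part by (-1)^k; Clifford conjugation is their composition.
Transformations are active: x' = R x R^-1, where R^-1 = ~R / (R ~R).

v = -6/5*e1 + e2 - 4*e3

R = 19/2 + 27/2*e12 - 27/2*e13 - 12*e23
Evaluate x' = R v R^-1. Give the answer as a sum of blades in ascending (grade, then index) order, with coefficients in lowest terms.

~R = 19/2 - 27/2*e12 + 27/2*e13 + 12*e23, and R ~R = -215/4, so R^-1 = ~R / (-215/4).
R v = -519/10*e1 - 223/10*e2 - 211/5*e3 - 261/10*e123
Answer: 156/5*e1 - 1339/215*e2 + 6886/215*e3


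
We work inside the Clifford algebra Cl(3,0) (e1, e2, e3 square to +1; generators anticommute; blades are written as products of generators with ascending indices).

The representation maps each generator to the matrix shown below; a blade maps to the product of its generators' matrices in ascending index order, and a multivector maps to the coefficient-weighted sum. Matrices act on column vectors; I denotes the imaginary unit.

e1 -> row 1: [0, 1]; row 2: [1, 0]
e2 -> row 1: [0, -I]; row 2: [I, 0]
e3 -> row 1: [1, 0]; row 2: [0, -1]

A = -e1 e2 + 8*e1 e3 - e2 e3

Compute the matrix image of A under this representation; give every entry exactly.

Bivector images (products of the table entries): rho(e1 e2) = rho(e1)rho(e2) = row 1: [I, 0]; row 2: [0, -I]; rho(e1 e3) = rho(e1)rho(e3) = row 1: [0, -1]; row 2: [1, 0]; rho(e2 e3) = rho(e2)rho(e3) = row 1: [0, I]; row 2: [I, 0].
M = (-1)*rho(e1 e2) + (8)*rho(e1 e3) + (-1)*rho(e2 e3), summed entrywise:
Answer: row 1: [-I, -8 - I]; row 2: [8 - I, I]


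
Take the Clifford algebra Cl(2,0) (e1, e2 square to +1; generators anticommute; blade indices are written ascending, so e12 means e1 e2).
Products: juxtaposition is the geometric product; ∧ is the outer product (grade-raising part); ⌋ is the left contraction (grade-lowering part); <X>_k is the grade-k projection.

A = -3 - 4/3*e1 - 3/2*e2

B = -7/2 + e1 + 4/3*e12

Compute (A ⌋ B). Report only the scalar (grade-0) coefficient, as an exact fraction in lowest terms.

step 1: 55/6 - e1 - 16/9*e2 - 4*e12
Answer: 55/6


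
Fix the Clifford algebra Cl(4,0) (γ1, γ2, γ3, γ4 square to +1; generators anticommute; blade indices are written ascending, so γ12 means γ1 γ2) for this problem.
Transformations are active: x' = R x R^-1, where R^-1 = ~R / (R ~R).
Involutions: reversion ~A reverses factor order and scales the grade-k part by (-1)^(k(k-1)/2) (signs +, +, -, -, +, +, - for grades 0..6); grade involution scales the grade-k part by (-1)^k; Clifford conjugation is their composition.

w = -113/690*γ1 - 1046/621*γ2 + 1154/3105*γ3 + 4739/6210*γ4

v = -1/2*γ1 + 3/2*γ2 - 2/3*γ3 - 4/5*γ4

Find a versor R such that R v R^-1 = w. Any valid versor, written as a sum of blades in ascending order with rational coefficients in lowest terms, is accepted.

A norm check does it: q(v) = q(w) = 1613/450, hence R = v + w = -229/345*γ1 - 229/1242*γ2 - 916/3105*γ3 - 229/6210*γ4 realises the map — parallel part kept, (v - w)/2 negated, v carried to w.
Answer: -229/345*γ1 - 229/1242*γ2 - 916/3105*γ3 - 229/6210*γ4


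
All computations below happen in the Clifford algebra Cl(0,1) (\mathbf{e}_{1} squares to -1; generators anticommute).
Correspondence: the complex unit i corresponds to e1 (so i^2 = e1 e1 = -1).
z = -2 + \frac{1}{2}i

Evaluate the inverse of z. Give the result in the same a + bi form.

In blades: z = -2 + \frac{1}{2} e_{1}.
With qbar = -2 - \frac{1}{2} e_{1} (scalar fixed, mapped units negated), z qbar = \frac{17}{4} (the sum of squared coefficients), so z^-1 = qbar / (\frac{17}{4}) = -\frac{8}{17} - \frac{2}{17} e_{1}; translating back:
Answer: -\frac{8}{17} - \frac{2}{17}i


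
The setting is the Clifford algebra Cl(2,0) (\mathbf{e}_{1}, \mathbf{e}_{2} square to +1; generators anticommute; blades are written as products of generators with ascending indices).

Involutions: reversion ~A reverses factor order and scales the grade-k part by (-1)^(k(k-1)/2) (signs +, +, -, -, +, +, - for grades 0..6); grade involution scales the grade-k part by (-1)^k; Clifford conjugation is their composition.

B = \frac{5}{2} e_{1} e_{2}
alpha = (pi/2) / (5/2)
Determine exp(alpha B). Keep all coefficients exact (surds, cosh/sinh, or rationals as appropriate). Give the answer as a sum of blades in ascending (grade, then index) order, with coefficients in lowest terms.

B^2 = (\frac{5}{2})^2*(e_{1} e_{2})^2 = \frac{25}{4}*(-1) = -\frac{25}{4} (a basis 2-blade squares to minus the product of its generators' squares).
B^2 = -\frac{25}{4} — circular case — the even/odd split gives cos and sin: l = \frac{5}{2}, alpha*l = \frac{\pi}{2}, so exp(alpha B) = cos(\frac{\pi}{2}) + (sin(\frac{\pi}{2})/(\frac{5}{2}))*B = 0 + (\frac{2}{5})*B.
Answer: e_{1} e_{2}


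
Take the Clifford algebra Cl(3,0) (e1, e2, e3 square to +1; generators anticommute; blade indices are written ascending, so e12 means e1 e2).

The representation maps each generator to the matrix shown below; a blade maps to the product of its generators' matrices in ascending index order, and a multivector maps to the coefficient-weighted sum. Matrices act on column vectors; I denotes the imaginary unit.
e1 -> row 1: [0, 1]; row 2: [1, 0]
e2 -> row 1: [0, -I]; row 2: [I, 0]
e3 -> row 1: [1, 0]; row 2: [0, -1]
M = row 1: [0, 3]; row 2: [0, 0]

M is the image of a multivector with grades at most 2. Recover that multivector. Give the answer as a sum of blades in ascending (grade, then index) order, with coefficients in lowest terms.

Method: 1, rho(e1), rho(e2), rho(e3) form a trace-orthogonal basis of the 2x2 complex matrices (tr(X Y) = 2 if X = Y, else 0), so M = m0*1 + m1*rho(e1) + m2*rho(e2) + m3*rho(e3) with m0 = tr(M)/2 = 0, m1 = tr(M rho(e1))/2 = 3/2, m2 = tr(M rho(e2))/2 = 3*I/2, m3 = tr(M rho(e3))/2 = 0.
Multiplying table entries, the bivector images are rho(e12) = I*rho(e3), rho(e13) = -I*rho(e2), rho(e23) = I*rho(e1); with real blade coefficients the real parts of m0..m3 are the coefficients of 1, e1, e2, e3 and the imaginary parts give the bivectors (e23: Im m1, e13: -Im m2, e12: Im m3).
Answer: 3/2*e1 - 3/2*e13


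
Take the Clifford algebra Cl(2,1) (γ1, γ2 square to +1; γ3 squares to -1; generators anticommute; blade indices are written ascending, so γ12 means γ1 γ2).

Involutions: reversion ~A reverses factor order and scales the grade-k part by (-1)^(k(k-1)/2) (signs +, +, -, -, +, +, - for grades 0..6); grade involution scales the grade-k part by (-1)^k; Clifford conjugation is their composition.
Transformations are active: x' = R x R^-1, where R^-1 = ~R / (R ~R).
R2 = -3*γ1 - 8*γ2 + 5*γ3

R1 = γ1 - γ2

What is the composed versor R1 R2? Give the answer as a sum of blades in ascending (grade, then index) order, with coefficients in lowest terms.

Distribute over the terms of R1 (each basis-blade product reordered to ascending indices, repeated generators contracted through their squares):
(γ1) R2 = -3 - 8*γ12 + 5*γ13
(-γ2) R2 = 8 - 3*γ12 - 5*γ23
Summing the partial products and collecting blades:
Answer: 5 - 11*γ12 + 5*γ13 - 5*γ23


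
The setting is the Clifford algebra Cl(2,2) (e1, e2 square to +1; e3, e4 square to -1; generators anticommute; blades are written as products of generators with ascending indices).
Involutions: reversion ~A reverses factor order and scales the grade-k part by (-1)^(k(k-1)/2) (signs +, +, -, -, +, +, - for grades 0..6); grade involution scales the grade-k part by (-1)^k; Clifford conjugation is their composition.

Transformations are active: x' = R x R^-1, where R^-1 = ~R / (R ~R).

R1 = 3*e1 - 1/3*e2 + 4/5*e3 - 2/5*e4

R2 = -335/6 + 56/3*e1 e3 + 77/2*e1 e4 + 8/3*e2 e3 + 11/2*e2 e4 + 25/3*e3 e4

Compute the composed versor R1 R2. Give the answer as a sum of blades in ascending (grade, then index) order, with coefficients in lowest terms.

Distribute over the terms of R1 (each basis-blade product reordered to ascending indices, repeated generators contracted through their squares):
(3*e1) R2 = -335/2*e1 + 56*e3 + 231/2*e4 + 8*e1 e2 e3 + 33/2*e1 e2 e4 + 25*e1 e3 e4
(-1/3*e2) R2 = 335/18*e2 - 8/9*e3 - 11/6*e4 + 56/9*e1 e2 e3 + 77/6*e1 e2 e4 - 25/9*e2 e3 e4
(4/5*e3) R2 = 224/15*e1 + 32/15*e2 - 134/3*e3 - 20/3*e4 - 154/5*e1 e3 e4 - 22/5*e2 e3 e4
(-2/5*e4) R2 = -77/5*e1 - 11/5*e2 - 10/3*e3 + 67/3*e4 - 112/15*e1 e3 e4 - 16/15*e2 e3 e4
Summing the partial products and collecting blades:
Answer: -5039/30*e1 + 1669/90*e2 + 64/9*e3 + 388/3*e4 + 128/9*e1 e2 e3 + 88/3*e1 e2 e4 - 199/15*e1 e3 e4 - 371/45*e2 e3 e4


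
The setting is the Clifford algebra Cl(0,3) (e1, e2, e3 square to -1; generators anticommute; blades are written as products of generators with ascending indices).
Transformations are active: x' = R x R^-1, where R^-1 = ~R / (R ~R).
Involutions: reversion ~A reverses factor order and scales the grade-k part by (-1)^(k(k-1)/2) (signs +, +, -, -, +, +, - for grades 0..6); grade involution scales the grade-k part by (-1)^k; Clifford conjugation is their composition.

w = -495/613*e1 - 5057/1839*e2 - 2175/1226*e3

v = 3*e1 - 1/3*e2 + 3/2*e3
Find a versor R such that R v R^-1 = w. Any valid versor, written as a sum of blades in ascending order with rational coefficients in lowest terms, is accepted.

Since q(v) = q(w) = -409/36, the sum R = v + w = 1344/613*e1 - 1890/613*e2 - 168/613*e3 does the job whenever invertible.
Answer: 1344/613*e1 - 1890/613*e2 - 168/613*e3


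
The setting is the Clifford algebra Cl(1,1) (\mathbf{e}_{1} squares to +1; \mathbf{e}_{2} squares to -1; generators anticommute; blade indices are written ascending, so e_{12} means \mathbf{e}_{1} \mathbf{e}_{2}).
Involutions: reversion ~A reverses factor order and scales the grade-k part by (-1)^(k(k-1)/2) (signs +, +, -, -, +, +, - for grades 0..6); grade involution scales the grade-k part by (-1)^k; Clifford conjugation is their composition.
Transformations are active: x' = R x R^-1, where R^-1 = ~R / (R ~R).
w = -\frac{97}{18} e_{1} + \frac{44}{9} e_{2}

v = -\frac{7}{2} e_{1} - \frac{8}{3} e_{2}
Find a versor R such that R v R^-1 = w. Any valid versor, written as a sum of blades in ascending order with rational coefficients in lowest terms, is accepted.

R = v + w = -\frac{80}{9} e_{1} + \frac{20}{9} e_{2} works: the equal norms (\frac{185}{36}) guarantee its sandwich swaps v into w.
Answer: -\frac{80}{9} e_{1} + \frac{20}{9} e_{2}


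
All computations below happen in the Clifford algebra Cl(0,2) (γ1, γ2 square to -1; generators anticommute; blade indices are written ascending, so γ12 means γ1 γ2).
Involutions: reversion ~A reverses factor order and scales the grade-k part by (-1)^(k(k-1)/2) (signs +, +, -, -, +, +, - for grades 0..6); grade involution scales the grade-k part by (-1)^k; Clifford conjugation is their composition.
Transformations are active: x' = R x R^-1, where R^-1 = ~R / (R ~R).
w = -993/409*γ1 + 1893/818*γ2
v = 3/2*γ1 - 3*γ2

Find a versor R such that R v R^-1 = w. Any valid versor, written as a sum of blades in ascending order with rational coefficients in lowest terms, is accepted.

Why this works: both vectors square to -45/4, so q(v) = q(w) and R = v + w = -759/818*γ1 - 561/818*γ2 carries v to w — its own direction survives, the complement (v - w)/2 flips.
Answer: -759/818*γ1 - 561/818*γ2


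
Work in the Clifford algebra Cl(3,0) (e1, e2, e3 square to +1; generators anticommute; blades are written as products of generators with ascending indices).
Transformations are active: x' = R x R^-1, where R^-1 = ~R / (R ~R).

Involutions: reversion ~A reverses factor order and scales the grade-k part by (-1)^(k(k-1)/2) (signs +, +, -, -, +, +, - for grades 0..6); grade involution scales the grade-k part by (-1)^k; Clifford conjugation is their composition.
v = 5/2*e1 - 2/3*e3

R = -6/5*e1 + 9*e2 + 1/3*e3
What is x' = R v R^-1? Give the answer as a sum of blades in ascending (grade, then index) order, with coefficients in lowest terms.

~R = -6/5*e1 + 9*e2 + 1/3*e3, and R ~R = 18574/225, so R^-1 = ~R / (18574/225).
R v = -29/9 - 45/2*e1 e2 - 1/30*e1 e3 - 6*e2 e3
Answer: -44695/18574*e1 - 6525/9287*e2 + 17849/27861*e3


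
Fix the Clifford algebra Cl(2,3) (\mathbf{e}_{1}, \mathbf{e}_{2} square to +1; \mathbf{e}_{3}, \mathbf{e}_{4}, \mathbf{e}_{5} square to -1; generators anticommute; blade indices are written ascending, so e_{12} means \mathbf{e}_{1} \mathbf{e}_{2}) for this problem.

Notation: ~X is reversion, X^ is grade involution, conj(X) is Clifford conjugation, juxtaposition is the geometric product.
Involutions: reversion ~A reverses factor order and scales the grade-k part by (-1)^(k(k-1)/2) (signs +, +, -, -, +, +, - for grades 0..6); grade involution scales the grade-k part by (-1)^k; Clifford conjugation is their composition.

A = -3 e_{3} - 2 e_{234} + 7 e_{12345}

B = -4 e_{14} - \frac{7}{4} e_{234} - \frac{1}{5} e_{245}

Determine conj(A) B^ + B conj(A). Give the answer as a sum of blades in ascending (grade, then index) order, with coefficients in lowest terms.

first term: \frac{7}{2} - \frac{7}{5} e_{13} - \frac{49}{4} e_{15} + \frac{21}{4} e_{24} + \frac{2}{5} e_{35} + 8 e_{123} + 12 e_{134} + 28 e_{235} - \frac{3}{5} e_{2345}
second term: -\frac{7}{2} + \frac{7}{5} e_{13} + \frac{49}{4} e_{15} - \frac{21}{4} e_{24} + \frac{2}{5} e_{35} - 8 e_{123} + 12 e_{134} + 28 e_{235} - \frac{3}{5} e_{2345}
Answer: \frac{4}{5} e_{35} + 24 e_{134} + 56 e_{235} - \frac{6}{5} e_{2345}


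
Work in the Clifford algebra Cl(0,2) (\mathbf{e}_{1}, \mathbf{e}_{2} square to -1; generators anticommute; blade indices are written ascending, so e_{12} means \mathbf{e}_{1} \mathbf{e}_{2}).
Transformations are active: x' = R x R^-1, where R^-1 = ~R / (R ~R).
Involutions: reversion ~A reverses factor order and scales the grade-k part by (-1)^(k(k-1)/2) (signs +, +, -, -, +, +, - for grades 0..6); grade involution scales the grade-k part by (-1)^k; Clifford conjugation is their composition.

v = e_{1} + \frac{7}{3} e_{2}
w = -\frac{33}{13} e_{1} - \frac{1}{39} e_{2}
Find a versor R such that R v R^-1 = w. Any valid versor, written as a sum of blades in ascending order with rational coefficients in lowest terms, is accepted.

Since q(v) = q(w) = -\frac{58}{9}, the sum R = v + w = -\frac{20}{13} e_{1} + \frac{30}{13} e_{2} does the job whenever invertible.
Answer: -\frac{20}{13} e_{1} + \frac{30}{13} e_{2}


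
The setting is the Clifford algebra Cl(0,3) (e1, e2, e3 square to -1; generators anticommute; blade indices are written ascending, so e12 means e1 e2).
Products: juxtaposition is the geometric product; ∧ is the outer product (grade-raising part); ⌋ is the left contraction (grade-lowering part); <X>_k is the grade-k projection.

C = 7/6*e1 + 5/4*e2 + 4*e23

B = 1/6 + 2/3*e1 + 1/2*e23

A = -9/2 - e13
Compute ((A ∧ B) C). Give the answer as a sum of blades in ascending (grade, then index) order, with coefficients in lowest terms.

step 1: -3/4 - 3*e1 - 1/6*e13 - 9/4*e23
step 2: 25/2 - 7/8*e1 - 15/16*e2 - 433/144*e3 - 53/12*e12 - 3*e23 - 173/12*e123
Answer: 25/2 - 7/8*e1 - 15/16*e2 - 433/144*e3 - 53/12*e12 - 3*e23 - 173/12*e123


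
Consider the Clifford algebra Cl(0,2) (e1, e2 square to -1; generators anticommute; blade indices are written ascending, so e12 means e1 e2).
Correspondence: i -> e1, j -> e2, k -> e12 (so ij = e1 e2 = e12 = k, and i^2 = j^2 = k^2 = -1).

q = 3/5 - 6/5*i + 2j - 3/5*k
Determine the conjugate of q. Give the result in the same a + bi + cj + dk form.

In blades: q = 3/5 - 6/5*e1 + 2*e2 - 3/5*e12.
Conjugation here is Clifford conjugation: the scalar is fixed and the grade-1 and grade-2 blades all flip sign, giving 3/5 + 6/5*e1 - 2*e2 + 3/5*e12; translating back:
Answer: 3/5 + 6/5*i - 2j + 3/5*k


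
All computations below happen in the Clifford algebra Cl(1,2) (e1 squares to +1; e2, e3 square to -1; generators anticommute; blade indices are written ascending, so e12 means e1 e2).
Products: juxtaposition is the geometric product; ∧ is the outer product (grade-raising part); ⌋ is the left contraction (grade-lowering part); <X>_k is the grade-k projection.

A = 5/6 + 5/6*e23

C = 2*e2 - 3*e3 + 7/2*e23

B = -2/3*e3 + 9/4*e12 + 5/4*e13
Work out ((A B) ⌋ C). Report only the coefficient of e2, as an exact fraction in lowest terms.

step 1: 5/9*e2 - 5/9*e3 + 5/6*e12 + 35/12*e13
step 2: -25/9 - 35/18*e2 - 35/18*e3
Answer: -35/18


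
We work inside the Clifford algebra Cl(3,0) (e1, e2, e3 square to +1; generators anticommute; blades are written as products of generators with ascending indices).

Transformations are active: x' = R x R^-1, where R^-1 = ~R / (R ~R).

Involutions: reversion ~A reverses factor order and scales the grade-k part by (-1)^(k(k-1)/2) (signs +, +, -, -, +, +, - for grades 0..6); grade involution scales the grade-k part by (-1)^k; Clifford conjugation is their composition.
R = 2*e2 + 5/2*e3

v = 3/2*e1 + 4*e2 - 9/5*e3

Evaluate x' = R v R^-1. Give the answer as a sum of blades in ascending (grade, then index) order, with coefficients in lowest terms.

~R = 2*e2 + 5/2*e3, and R ~R = 41/4, so R^-1 = ~R / (41/4).
R v = 7/2 - 3*e1 e2 - 15/4*e1 e3 - 68/5*e2 e3
Answer: -3/2*e1 - 108/41*e2 + 719/205*e3


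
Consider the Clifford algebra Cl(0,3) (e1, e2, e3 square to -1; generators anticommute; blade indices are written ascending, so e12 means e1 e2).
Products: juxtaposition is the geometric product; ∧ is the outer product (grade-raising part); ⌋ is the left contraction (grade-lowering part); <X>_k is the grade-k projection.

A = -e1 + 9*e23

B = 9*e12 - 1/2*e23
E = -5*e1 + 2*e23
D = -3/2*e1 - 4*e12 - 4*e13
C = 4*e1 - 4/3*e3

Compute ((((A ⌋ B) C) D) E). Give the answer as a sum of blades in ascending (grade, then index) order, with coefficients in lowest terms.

step 1: 9/2 + 9*e2
step 2: 18*e1 - 6*e3 - 36*e12 - 12*e23
step 3: -117 + 24*e1 + 126*e2 + 72*e3 - 48*e12 + 39*e13 + 144*e23 + 42*e123
step 4: -168 + 501*e1 + 384*e2 - 447*e3 + 708*e12 + 456*e13 - 24*e23 - 672*e123
Answer: -168 + 501*e1 + 384*e2 - 447*e3 + 708*e12 + 456*e13 - 24*e23 - 672*e123


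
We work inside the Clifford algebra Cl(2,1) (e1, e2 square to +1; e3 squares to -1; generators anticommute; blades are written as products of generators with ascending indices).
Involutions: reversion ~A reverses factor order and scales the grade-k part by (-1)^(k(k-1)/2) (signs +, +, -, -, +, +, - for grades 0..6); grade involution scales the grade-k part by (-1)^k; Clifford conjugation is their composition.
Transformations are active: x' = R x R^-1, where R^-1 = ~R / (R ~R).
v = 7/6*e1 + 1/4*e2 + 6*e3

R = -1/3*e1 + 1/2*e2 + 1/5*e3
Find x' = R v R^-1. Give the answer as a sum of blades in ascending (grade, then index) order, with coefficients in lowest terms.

~R = -1/3*e1 + 1/2*e2 + 1/5*e3, and R ~R = 289/900, so R^-1 = ~R / (289/900).
R v = -527/360 - 2/3*e1 e2 - 67/30*e1 e3 + 59/20*e2 e3
Answer: 191/102*e1 - 327/68*e2 - 133/17*e3
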